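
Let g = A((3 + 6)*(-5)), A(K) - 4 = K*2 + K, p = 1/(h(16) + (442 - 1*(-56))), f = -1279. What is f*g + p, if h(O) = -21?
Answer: 79920874/477 ≈ 1.6755e+5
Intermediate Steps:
p = 1/477 (p = 1/(-21 + (442 - 1*(-56))) = 1/(-21 + (442 + 56)) = 1/(-21 + 498) = 1/477 ≈ 0.0020964)
A(K) = 4 + 3*K (A(K) = 4 + (K*2 + K) = 4 + (2*K + K) = 4 + 3*K)
g = -131 (g = 4 + 3*((3 + 6)*(-5)) = 4 + 3*(9*(-5)) = 4 + 3*(-45) = 4 - 135 = -131)
f*g + p = -1279*(-131) + 1/477 = 167549 + 1/477 = 79920874/477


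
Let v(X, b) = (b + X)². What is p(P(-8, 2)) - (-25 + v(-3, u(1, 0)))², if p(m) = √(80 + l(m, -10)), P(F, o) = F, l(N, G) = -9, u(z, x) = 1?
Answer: -441 + √71 ≈ -432.57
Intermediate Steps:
v(X, b) = (X + b)²
p(m) = √71 (p(m) = √(80 - 9) = √71)
p(P(-8, 2)) - (-25 + v(-3, u(1, 0)))² = √71 - (-25 + (-3 + 1)²)² = √71 - (-25 + (-2)²)² = √71 - (-25 + 4)² = √71 - 1*(-21)² = √71 - 1*441 = √71 - 441 = -441 + √71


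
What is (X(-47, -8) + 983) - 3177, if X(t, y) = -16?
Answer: -2210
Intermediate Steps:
(X(-47, -8) + 983) - 3177 = (-16 + 983) - 3177 = 967 - 3177 = -2210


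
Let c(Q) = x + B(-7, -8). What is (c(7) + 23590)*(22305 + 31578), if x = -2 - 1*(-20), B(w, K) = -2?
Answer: 1271962098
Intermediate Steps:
x = 18 (x = -2 + 20 = 18)
c(Q) = 16 (c(Q) = 18 - 2 = 16)
(c(7) + 23590)*(22305 + 31578) = (16 + 23590)*(22305 + 31578) = 23606*53883 = 1271962098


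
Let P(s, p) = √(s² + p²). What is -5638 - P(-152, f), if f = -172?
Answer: -5638 - 4*√3293 ≈ -5867.5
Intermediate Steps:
P(s, p) = √(p² + s²)
-5638 - P(-152, f) = -5638 - √((-172)² + (-152)²) = -5638 - √(29584 + 23104) = -5638 - √52688 = -5638 - 4*√3293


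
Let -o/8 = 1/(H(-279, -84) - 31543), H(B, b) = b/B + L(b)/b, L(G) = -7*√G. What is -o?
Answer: -8730009696/34421008451545 - 46128*I*√21/34421008451545 ≈ -0.00025362 - 6.1412e-9*I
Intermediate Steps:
H(B, b) = -7/√b + b/B (H(B, b) = b/B + (-7*√b)/b = b/B - 7/√b = -7/√b + b/B)
o = -8/(-2933471/93 + I*√21/6) (o = -8/((-(-1)*I*√21/6 - 84/(-279)) - 31543) = -8/((-(-1)*I*√21/6 - 84*(-1/279)) - 31543) = -8/((I*√21/6 + 28/93) - 31543) = -8/((28/93 + I*√21/6) - 31543) = -8/(-2933471/93 + I*√21/6) ≈ 0.00025362 + 6.1412e-9*I)
-o = -(8730009696/34421008451545 + 46128*I*√21/34421008451545) = -8730009696/34421008451545 - 46128*I*√21/34421008451545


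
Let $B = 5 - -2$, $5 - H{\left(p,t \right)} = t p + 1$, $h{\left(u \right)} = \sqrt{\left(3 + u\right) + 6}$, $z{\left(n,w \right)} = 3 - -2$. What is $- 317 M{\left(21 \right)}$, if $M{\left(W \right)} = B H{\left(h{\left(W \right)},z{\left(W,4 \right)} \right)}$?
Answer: $-8876 + 11095 \sqrt{30} \approx 51894.0$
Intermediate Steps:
$z{\left(n,w \right)} = 5$ ($z{\left(n,w \right)} = 3 + 2 = 5$)
$h{\left(u \right)} = \sqrt{9 + u}$
$H{\left(p,t \right)} = 4 - p t$ ($H{\left(p,t \right)} = 5 - \left(t p + 1\right) = 5 - \left(p t + 1\right) = 5 - \left(1 + p t\right) = 4 - p t$)
$B = 7$ ($B = 5 + 2 = 7$)
$M{\left(W \right)} = 28 - 35 \sqrt{9 + W}$ ($M{\left(W \right)} = 7 \left(4 - \sqrt{9 + W} 5\right) = 7 \left(4 - 5 \sqrt{9 + W}\right) = 28 - 35 \sqrt{9 + W}$)
$- 317 M{\left(21 \right)} = - 317 \left(28 - 35 \sqrt{9 + 21}\right) = - 317 \left(28 - 35 \sqrt{30}\right) = -8876 + 11095 \sqrt{30}$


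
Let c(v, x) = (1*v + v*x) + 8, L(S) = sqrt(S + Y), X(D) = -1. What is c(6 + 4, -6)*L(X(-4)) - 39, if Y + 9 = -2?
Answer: -39 - 84*I*sqrt(3) ≈ -39.0 - 145.49*I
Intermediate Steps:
Y = -11 (Y = -9 - 2 = -11)
L(S) = sqrt(-11 + S) (L(S) = sqrt(S - 11) = sqrt(-11 + S))
c(v, x) = 8 + v + v*x (c(v, x) = (v + v*x) + 8 = 8 + v + v*x)
c(6 + 4, -6)*L(X(-4)) - 39 = (8 + (6 + 4) + (6 + 4)*(-6))*sqrt(-11 - 1) - 39 = (8 + 10 + 10*(-6))*sqrt(-12) - 39 = (8 + 10 - 60)*(2*I*sqrt(3)) - 39 = -84*I*sqrt(3) - 39 = -39 - 84*I*sqrt(3)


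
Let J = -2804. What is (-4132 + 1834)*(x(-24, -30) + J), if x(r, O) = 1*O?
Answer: 6512532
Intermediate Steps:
x(r, O) = O
(-4132 + 1834)*(x(-24, -30) + J) = (-4132 + 1834)*(-30 - 2804) = -2298*(-2834) = 6512532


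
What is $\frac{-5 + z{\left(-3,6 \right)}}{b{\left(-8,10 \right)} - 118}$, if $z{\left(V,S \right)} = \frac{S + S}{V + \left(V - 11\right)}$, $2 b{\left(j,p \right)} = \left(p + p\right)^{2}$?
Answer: $- \frac{97}{1394} \approx -0.069584$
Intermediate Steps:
$b{\left(j,p \right)} = 2 p^{2}$ ($b{\left(j,p \right)} = \frac{\left(p + p\right)^{2}}{2} = \frac{\left(2 p\right)^{2}}{2} = \frac{4 p^{2}}{2} = 2 p^{2}$)
$z{\left(V,S \right)} = \frac{2 S}{-11 + 2 V}$ ($z{\left(V,S \right)} = \frac{2 S}{V + \left(-11 + V\right)} = \frac{2 S}{-11 + 2 V}$)
$\frac{-5 + z{\left(-3,6 \right)}}{b{\left(-8,10 \right)} - 118} = \frac{-5 + 2 \cdot 6 \frac{1}{-11 + 2 \left(-3\right)}}{2 \cdot 10^{2} - 118} = \frac{-5 + 2 \cdot 6 \frac{1}{-11 - 6}}{2 \cdot 100 - 118} = \frac{-5 + 2 \cdot 6 \frac{1}{-17}}{200 - 118} = \frac{-5 + 2 \cdot 6 \left(- \frac{1}{17}\right)}{82} = \left(-5 - \frac{12}{17}\right) \frac{1}{82} = \left(- \frac{97}{17}\right) \frac{1}{82} = - \frac{97}{1394}$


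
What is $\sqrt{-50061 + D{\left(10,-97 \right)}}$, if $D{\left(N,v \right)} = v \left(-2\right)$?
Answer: $i \sqrt{49867} \approx 223.31 i$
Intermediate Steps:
$D{\left(N,v \right)} = - 2 v$
$\sqrt{-50061 + D{\left(10,-97 \right)}} = \sqrt{-50061 - -194} = \sqrt{-50061 + 194} = \sqrt{-49867} = i \sqrt{49867}$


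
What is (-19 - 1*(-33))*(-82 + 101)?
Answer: 266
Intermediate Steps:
(-19 - 1*(-33))*(-82 + 101) = (-19 + 33)*19 = 14*19 = 266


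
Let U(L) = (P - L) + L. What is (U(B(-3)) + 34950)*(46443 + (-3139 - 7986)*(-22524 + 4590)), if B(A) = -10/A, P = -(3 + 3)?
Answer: 6973501272192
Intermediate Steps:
P = -6 (P = -1*6 = -6)
U(L) = -6 (U(L) = (-6 - L) + L = -6)
(U(B(-3)) + 34950)*(46443 + (-3139 - 7986)*(-22524 + 4590)) = (-6 + 34950)*(46443 + (-3139 - 7986)*(-22524 + 4590)) = 34944*(46443 - 11125*(-17934)) = 34944*(46443 + 199515750) = 34944*199562193 = 6973501272192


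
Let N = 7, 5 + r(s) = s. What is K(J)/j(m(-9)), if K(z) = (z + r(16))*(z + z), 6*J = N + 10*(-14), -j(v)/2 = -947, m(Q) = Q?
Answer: 8911/34092 ≈ 0.26138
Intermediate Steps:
r(s) = -5 + s
j(v) = 1894 (j(v) = -2*(-947) = 1894)
J = -133/6 (J = (7 + 10*(-14))/6 = (7 - 140)/6 = (1/6)*(-133) = -133/6 ≈ -22.167)
K(z) = 2*z*(11 + z) (K(z) = (z + (-5 + 16))*(z + z) = (z + 11)*(2*z) = (11 + z)*(2*z) = 2*z*(11 + z))
K(J)/j(m(-9)) = (2*(-133/6)*(11 - 133/6))/1894 = (2*(-133/6)*(-67/6))*(1/1894) = (8911/18)*(1/1894) = 8911/34092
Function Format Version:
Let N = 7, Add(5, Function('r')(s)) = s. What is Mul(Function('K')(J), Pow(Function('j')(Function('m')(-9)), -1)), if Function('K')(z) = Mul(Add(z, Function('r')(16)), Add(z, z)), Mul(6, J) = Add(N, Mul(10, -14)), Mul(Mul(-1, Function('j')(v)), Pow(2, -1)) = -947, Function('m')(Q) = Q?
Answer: Rational(8911, 34092) ≈ 0.26138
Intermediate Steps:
Function('r')(s) = Add(-5, s)
Function('j')(v) = 1894 (Function('j')(v) = Mul(-2, -947) = 1894)
J = Rational(-133, 6) (J = Mul(Rational(1, 6), Add(7, Mul(10, -14))) = Mul(Rational(1, 6), Add(7, -140)) = Mul(Rational(1, 6), -133) = Rational(-133, 6) ≈ -22.167)
Function('K')(z) = Mul(2, z, Add(11, z)) (Function('K')(z) = Mul(Add(z, Add(-5, 16)), Add(z, z)) = Mul(Add(z, 11), Mul(2, z)) = Mul(Add(11, z), Mul(2, z)) = Mul(2, z, Add(11, z)))
Mul(Function('K')(J), Pow(Function('j')(Function('m')(-9)), -1)) = Mul(Mul(2, Rational(-133, 6), Add(11, Rational(-133, 6))), Pow(1894, -1)) = Mul(Mul(2, Rational(-133, 6), Rational(-67, 6)), Rational(1, 1894)) = Mul(Rational(8911, 18), Rational(1, 1894)) = Rational(8911, 34092)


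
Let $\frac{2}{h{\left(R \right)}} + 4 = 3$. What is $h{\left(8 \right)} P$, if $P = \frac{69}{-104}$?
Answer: $\frac{69}{52} \approx 1.3269$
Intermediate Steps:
$P = - \frac{69}{104}$ ($P = 69 \left(- \frac{1}{104}\right) = - \frac{69}{104} \approx -0.66346$)
$h{\left(R \right)} = -2$ ($h{\left(R \right)} = \frac{2}{-4 + 3} = \frac{2}{-1} = 2 \left(-1\right) = -2$)
$h{\left(8 \right)} P = \left(-2\right) \left(- \frac{69}{104}\right) = \frac{69}{52}$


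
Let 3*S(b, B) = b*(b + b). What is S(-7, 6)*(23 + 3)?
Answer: 2548/3 ≈ 849.33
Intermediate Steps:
S(b, B) = 2*b²/3 (S(b, B) = (b*(b + b))/3 = (b*(2*b))/3 = (2*b²)/3 = 2*b²/3)
S(-7, 6)*(23 + 3) = ((⅔)*(-7)²)*(23 + 3) = ((⅔)*49)*26 = (98/3)*26 = 2548/3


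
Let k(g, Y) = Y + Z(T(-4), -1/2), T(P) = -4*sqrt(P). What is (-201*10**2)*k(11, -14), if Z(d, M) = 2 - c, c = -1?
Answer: 221100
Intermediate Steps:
Z(d, M) = 3 (Z(d, M) = 2 - 1*(-1) = 2 + 1 = 3)
k(g, Y) = 3 + Y (k(g, Y) = Y + 3 = 3 + Y)
(-201*10**2)*k(11, -14) = (-201*10**2)*(3 - 14) = -201*100*(-11) = -20100*(-11) = 221100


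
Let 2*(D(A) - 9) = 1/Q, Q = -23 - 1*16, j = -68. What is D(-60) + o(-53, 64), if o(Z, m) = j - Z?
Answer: -469/78 ≈ -6.0128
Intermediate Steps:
Q = -39 (Q = -23 - 16 = -39)
o(Z, m) = -68 - Z
D(A) = 701/78 (D(A) = 9 + (½)/(-39) = 9 + (½)*(-1/39) = 9 - 1/78 = 701/78)
D(-60) + o(-53, 64) = 701/78 + (-68 - 1*(-53)) = 701/78 + (-68 + 53) = 701/78 - 15 = -469/78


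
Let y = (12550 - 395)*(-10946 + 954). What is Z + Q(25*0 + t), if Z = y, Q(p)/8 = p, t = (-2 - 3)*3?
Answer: -121452880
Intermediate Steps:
y = -121452760 (y = 12155*(-9992) = -121452760)
t = -15 (t = -5*3 = -15)
Q(p) = 8*p
Z = -121452760
Z + Q(25*0 + t) = -121452760 + 8*(25*0 - 15) = -121452760 + 8*(0 - 15) = -121452760 + 8*(-15) = -121452760 - 120 = -121452880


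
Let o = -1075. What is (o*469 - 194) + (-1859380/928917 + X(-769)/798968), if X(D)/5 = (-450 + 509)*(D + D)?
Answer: -187165974131025487/371087478828 ≈ -5.0437e+5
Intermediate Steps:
X(D) = 590*D (X(D) = 5*((-450 + 509)*(D + D)) = 5*(59*(2*D)) = 5*(118*D) = 590*D)
(o*469 - 194) + (-1859380/928917 + X(-769)/798968) = (-1075*469 - 194) + (-1859380/928917 + (590*(-769))/798968) = (-504175 - 194) + (-1859380*1/928917 - 453710*1/798968) = -504369 + (-1859380/928917 - 226855/399484) = -504369 - 953522025955/371087478828 = -187165974131025487/371087478828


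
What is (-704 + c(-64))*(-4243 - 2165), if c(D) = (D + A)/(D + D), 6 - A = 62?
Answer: 9010449/2 ≈ 4.5052e+6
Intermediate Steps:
A = -56 (A = 6 - 1*62 = 6 - 62 = -56)
c(D) = (-56 + D)/(2*D) (c(D) = (D - 56)/(D + D) = (-56 + D)/((2*D)) = (-56 + D)*(1/(2*D)) = (-56 + D)/(2*D))
(-704 + c(-64))*(-4243 - 2165) = (-704 + (1/2)*(-56 - 64)/(-64))*(-4243 - 2165) = (-704 + (1/2)*(-1/64)*(-120))*(-6408) = (-704 + 15/16)*(-6408) = -11249/16*(-6408) = 9010449/2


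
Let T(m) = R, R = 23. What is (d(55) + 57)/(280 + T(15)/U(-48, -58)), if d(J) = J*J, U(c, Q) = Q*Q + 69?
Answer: 10580506/961263 ≈ 11.007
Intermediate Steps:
U(c, Q) = 69 + Q**2 (U(c, Q) = Q**2 + 69 = 69 + Q**2)
T(m) = 23
d(J) = J**2
(d(55) + 57)/(280 + T(15)/U(-48, -58)) = (55**2 + 57)/(280 + 23/(69 + (-58)**2)) = (3025 + 57)/(280 + 23/(69 + 3364)) = 3082/(280 + 23/3433) = 3082/(961263/3433) = 3082*(3433/961263) = 10580506/961263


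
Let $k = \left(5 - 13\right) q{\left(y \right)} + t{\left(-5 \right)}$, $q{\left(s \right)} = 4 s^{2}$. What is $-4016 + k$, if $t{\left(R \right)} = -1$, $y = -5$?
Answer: $-4817$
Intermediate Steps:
$k = -801$ ($k = \left(5 - 13\right) 4 \left(-5\right)^{2} - 1 = \left(5 - 13\right) 4 \cdot 25 - 1 = \left(-8\right) 100 - 1 = -800 - 1 = -801$)
$-4016 + k = -4016 - 801 = -4817$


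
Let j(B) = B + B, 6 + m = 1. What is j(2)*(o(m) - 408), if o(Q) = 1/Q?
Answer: -8164/5 ≈ -1632.8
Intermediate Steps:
m = -5 (m = -6 + 1 = -5)
o(Q) = 1/Q
j(B) = 2*B
j(2)*(o(m) - 408) = (2*2)*(1/(-5) - 408) = 4*(-1/5 - 408) = 4*(-2041/5) = -8164/5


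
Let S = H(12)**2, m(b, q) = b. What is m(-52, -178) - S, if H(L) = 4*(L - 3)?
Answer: -1348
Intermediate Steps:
H(L) = -12 + 4*L (H(L) = 4*(-3 + L) = -12 + 4*L)
S = 1296 (S = (-12 + 4*12)**2 = (-12 + 48)**2 = 36**2 = 1296)
m(-52, -178) - S = -52 - 1*1296 = -52 - 1296 = -1348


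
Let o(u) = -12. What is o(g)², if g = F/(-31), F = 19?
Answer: 144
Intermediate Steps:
g = -19/31 (g = 19/(-31) = 19*(-1/31) = -19/31 ≈ -0.61290)
o(g)² = (-12)² = 144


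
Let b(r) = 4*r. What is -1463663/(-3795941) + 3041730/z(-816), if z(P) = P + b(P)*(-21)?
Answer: 1940893097599/42848582008 ≈ 45.297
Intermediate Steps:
z(P) = -83*P (z(P) = P + (4*P)*(-21) = P - 84*P = -83*P)
-1463663/(-3795941) + 3041730/z(-816) = -1463663/(-3795941) + 3041730/((-83*(-816))) = -1463663*(-1/3795941) + 3041730/67728 = 1463663/3795941 + 3041730*(1/67728) = 1463663/3795941 + 506955/11288 = 1940893097599/42848582008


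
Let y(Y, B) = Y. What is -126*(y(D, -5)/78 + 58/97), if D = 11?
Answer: -117411/1261 ≈ -93.109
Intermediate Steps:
-126*(y(D, -5)/78 + 58/97) = -126*(11/78 + 58/97) = -126*5591/7566 = -117411/1261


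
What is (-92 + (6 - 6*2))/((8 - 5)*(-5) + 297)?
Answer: -49/141 ≈ -0.34752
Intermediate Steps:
(-92 + (6 - 6*2))/((8 - 5)*(-5) + 297) = (-92 + (6 - 12))/(3*(-5) + 297) = (-92 - 6)/(-15 + 297) = -98/282 = -98*1/282 = -49/141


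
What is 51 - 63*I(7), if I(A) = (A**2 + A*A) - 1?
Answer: -6060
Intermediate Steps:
I(A) = -1 + 2*A**2 (I(A) = (A**2 + A**2) - 1 = 2*A**2 - 1 = -1 + 2*A**2)
51 - 63*I(7) = 51 - 63*(-1 + 2*7**2) = 51 - 63*(-1 + 2*49) = 51 - 63*(-1 + 98) = 51 - 63*97 = 51 - 6111 = -6060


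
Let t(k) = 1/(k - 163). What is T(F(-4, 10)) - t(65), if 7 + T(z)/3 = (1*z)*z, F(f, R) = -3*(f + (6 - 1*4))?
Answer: 8527/98 ≈ 87.010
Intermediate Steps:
F(f, R) = -6 - 3*f (F(f, R) = -3*(f + (6 - 4)) = -3*(f + 2) = -3*(2 + f) = -6 - 3*f)
t(k) = 1/(-163 + k)
T(z) = -21 + 3*z² (T(z) = -21 + 3*((1*z)*z) = -21 + 3*(z*z) = -21 + 3*z²)
T(F(-4, 10)) - t(65) = (-21 + 3*(-6 - 3*(-4))²) - 1/(-163 + 65) = (-21 + 3*(-6 + 12)²) - 1/(-98) = (-21 + 3*6²) - 1*(-1/98) = (-21 + 3*36) + 1/98 = (-21 + 108) + 1/98 = 87 + 1/98 = 8527/98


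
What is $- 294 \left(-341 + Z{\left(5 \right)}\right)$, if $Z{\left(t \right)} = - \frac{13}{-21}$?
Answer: $100072$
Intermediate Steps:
$Z{\left(t \right)} = \frac{13}{21}$ ($Z{\left(t \right)} = \left(-13\right) \left(- \frac{1}{21}\right) = \frac{13}{21}$)
$- 294 \left(-341 + Z{\left(5 \right)}\right) = - 294 \left(-341 + \frac{13}{21}\right) = \left(-294\right) \left(- \frac{7148}{21}\right) = 100072$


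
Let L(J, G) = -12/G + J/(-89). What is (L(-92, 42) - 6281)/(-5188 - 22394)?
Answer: 1304199/5727862 ≈ 0.22769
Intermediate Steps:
L(J, G) = -12/G - J/89 (L(J, G) = -12/G + J*(-1/89) = -12/G - J/89)
(L(-92, 42) - 6281)/(-5188 - 22394) = ((-12/42 - 1/89*(-92)) - 6281)/(-5188 - 22394) = ((-12*1/42 + 92/89) - 6281)/(-27582) = ((-2/7 + 92/89) - 6281)*(-1/27582) = (466/623 - 6281)*(-1/27582) = -3912597/623*(-1/27582) = 1304199/5727862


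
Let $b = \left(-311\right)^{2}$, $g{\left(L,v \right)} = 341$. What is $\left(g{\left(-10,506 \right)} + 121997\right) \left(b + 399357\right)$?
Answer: $60689190364$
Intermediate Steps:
$b = 96721$
$\left(g{\left(-10,506 \right)} + 121997\right) \left(b + 399357\right) = \left(341 + 121997\right) \left(96721 + 399357\right) = 122338 \cdot 496078 = 60689190364$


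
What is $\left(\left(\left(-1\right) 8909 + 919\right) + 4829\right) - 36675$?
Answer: $-39836$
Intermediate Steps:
$\left(\left(\left(-1\right) 8909 + 919\right) + 4829\right) - 36675 = \left(\left(-8909 + 919\right) + 4829\right) - 36675 = \left(-7990 + 4829\right) - 36675 = -3161 - 36675 = -39836$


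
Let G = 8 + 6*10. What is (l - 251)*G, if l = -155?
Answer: -27608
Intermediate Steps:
G = 68 (G = 8 + 60 = 68)
(l - 251)*G = (-155 - 251)*68 = -406*68 = -27608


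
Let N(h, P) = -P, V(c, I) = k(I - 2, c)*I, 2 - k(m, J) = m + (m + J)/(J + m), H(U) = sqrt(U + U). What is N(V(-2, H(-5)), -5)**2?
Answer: 25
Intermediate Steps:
H(U) = sqrt(2)*sqrt(U) (H(U) = sqrt(2*U) = sqrt(2)*sqrt(U))
k(m, J) = 1 - m (k(m, J) = 2 - (m + (m + J)/(J + m)) = 2 - (m + (J + m)/(J + m)) = 2 - (m + 1) = 2 - (1 + m) = 2 + (-1 - m) = 1 - m)
V(c, I) = I*(3 - I) (V(c, I) = (1 - (I - 2))*I = (1 - (-2 + I))*I = (1 + (2 - I))*I = (3 - I)*I = I*(3 - I))
N(V(-2, H(-5)), -5)**2 = (-1*(-5))**2 = 5**2 = 25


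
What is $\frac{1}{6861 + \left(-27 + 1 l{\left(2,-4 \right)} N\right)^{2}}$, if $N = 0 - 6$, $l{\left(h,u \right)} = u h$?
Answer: $\frac{1}{7302} \approx 0.00013695$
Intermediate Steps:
$l{\left(h,u \right)} = h u$
$N = -6$ ($N = 0 - 6 = -6$)
$\frac{1}{6861 + \left(-27 + 1 l{\left(2,-4 \right)} N\right)^{2}} = \frac{1}{6861 + \left(-27 + 1 \cdot 2 \left(-4\right) \left(-6\right)\right)^{2}} = \frac{1}{6861 + \left(-27 + 1 \left(-8\right) \left(-6\right)\right)^{2}} = \frac{1}{6861 + \left(-27 - -48\right)^{2}} = \frac{1}{6861 + \left(-27 + 48\right)^{2}} = \frac{1}{6861 + 21^{2}} = \frac{1}{6861 + 441} = \frac{1}{7302}$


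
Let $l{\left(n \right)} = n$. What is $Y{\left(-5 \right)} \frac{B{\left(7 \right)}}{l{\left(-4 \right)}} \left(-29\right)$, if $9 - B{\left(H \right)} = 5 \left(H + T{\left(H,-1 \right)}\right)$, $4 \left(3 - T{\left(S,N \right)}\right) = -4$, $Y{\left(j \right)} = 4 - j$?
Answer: $- \frac{6003}{2} \approx -3001.5$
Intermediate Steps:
$T{\left(S,N \right)} = 4$ ($T{\left(S,N \right)} = 3 - -1 = 3 + 1 = 4$)
$B{\left(H \right)} = -11 - 5 H$ ($B{\left(H \right)} = 9 - 5 \left(H + 4\right) = 9 - 5 \left(4 + H\right) = 9 - \left(20 + 5 H\right) = -11 - 5 H$)
$Y{\left(-5 \right)} \frac{B{\left(7 \right)}}{l{\left(-4 \right)}} \left(-29\right) = \left(4 - -5\right) \frac{-11 - 35}{-4} \left(-29\right) = \left(4 + 5\right) \left(-11 - 35\right) \left(- \frac{1}{4}\right) \left(-29\right) = 9 \left(\left(-46\right) \left(- \frac{1}{4}\right)\right) \left(-29\right) = 9 \cdot \frac{23}{2} \left(-29\right) = \frac{207}{2} \left(-29\right) = - \frac{6003}{2}$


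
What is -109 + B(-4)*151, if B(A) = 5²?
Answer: 3666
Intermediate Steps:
B(A) = 25
-109 + B(-4)*151 = -109 + 25*151 = -109 + 3775 = 3666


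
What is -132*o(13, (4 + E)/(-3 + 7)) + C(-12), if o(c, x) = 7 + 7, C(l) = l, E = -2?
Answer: -1860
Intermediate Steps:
o(c, x) = 14
-132*o(13, (4 + E)/(-3 + 7)) + C(-12) = -132*14 - 12 = -1848 - 12 = -1860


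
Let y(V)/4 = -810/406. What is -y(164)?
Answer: 1620/203 ≈ 7.9803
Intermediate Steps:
y(V) = -1620/203 (y(V) = 4*(-810/406) = 4*(-810*1/406) = 4*(-405/203) = -1620/203)
-y(164) = -1*(-1620/203) = 1620/203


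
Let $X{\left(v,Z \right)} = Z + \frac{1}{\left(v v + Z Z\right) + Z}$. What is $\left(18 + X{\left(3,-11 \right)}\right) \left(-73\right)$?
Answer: $- \frac{60882}{119} \approx -511.61$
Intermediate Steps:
$X{\left(v,Z \right)} = Z + \frac{1}{Z + Z^{2} + v^{2}}$ ($X{\left(v,Z \right)} = Z + \frac{1}{\left(v^{2} + Z^{2}\right) + Z} = Z + \frac{1}{\left(Z^{2} + v^{2}\right) + Z} = Z + \frac{1}{Z + Z^{2} + v^{2}}$)
$\left(18 + X{\left(3,-11 \right)}\right) \left(-73\right) = \left(18 + \frac{1 + \left(-11\right)^{2} + \left(-11\right)^{3} - 11 \cdot 3^{2}}{-11 + \left(-11\right)^{2} + 3^{2}}\right) \left(-73\right) = \left(18 + \frac{1 + 121 - 1331 - 99}{-11 + 121 + 9}\right) \left(-73\right) = \left(18 + \frac{1 + 121 - 1331 - 99}{119}\right) \left(-73\right) = \left(18 + \frac{1}{119} \left(-1308\right)\right) \left(-73\right) = \left(18 - \frac{1308}{119}\right) \left(-73\right) = \frac{834}{119} \left(-73\right) = - \frac{60882}{119}$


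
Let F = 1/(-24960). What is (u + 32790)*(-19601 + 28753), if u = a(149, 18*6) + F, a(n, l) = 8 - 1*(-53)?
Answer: 9019570549/30 ≈ 3.0065e+8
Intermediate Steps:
a(n, l) = 61 (a(n, l) = 8 + 53 = 61)
F = -1/24960 ≈ -4.0064e-5
u = 1522559/24960 (u = 61 - 1/24960 = 1522559/24960 ≈ 61.000)
(u + 32790)*(-19601 + 28753) = (1522559/24960 + 32790)*(-19601 + 28753) = (819960959/24960)*9152 = 9019570549/30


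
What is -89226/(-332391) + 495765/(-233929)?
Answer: -47971758387/25918631413 ≈ -1.8509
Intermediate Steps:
-89226/(-332391) + 495765/(-233929) = -89226*(-1/332391) + 495765*(-1/233929) = 29742/110797 - 495765/233929 = -47971758387/25918631413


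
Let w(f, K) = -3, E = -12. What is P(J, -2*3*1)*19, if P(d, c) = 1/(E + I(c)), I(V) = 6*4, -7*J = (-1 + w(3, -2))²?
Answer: 19/12 ≈ 1.5833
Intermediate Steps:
J = -16/7 (J = -(-1 - 3)²/7 = -⅐*(-4)² = -⅐*16 = -16/7 ≈ -2.2857)
I(V) = 24
P(d, c) = 1/12 (P(d, c) = 1/(-12 + 24) = 1/12)
P(J, -2*3*1)*19 = (1/12)*19 = 19/12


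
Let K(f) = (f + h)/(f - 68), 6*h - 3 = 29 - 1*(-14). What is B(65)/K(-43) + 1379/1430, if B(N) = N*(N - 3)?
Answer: 959595937/75790 ≈ 12661.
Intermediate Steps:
h = 23/3 (h = ½ + (29 - 1*(-14))/6 = ½ + (29 + 14)/6 = ½ + (⅙)*43 = ½ + 43/6 = 23/3 ≈ 7.6667)
K(f) = (23/3 + f)/(-68 + f) (K(f) = (f + 23/3)/(f - 68) = (23/3 + f)/(-68 + f))
B(N) = N*(-3 + N)
B(65)/K(-43) + 1379/1430 = (65*(-3 + 65))/(((23/3 - 43)/(-68 - 43))) + 1379/1430 = (65*62)/((-106/3/(-111))) + 1379*(1/1430) = 4030/((-1/111*(-106/3))) + 1379/1430 = 4030/(106/333) + 1379/1430 = 4030*(333/106) + 1379/1430 = 670995/53 + 1379/1430 = 959595937/75790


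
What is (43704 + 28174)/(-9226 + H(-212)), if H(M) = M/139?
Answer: -4995521/641313 ≈ -7.7895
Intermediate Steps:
H(M) = M/139 (H(M) = M*(1/139) = M/139)
(43704 + 28174)/(-9226 + H(-212)) = (43704 + 28174)/(-9226 + (1/139)*(-212)) = 71878/(-9226 - 212/139) = 71878/(-1282626/139) = 71878*(-139/1282626) = -4995521/641313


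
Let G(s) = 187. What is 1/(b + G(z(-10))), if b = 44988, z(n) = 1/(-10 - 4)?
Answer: 1/45175 ≈ 2.2136e-5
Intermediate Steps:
z(n) = -1/14 (z(n) = 1/(-14) = -1/14)
1/(b + G(z(-10))) = 1/(44988 + 187) = 1/45175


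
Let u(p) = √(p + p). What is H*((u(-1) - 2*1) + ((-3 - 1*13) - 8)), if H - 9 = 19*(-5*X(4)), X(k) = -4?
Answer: -10114 + 389*I*√2 ≈ -10114.0 + 550.13*I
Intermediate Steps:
u(p) = √2*√p (u(p) = √(2*p) = √2*√p)
H = 389 (H = 9 + 19*(-5*(-4)) = 9 + 19*20 = 9 + 380 = 389)
H*((u(-1) - 2*1) + ((-3 - 1*13) - 8)) = 389*((√2*√(-1) - 2*1) + ((-3 - 1*13) - 8)) = 389*((√2*I - 2) + ((-3 - 13) - 8)) = 389*((I*√2 - 2) + (-16 - 8)) = 389*((-2 + I*√2) - 24) = 389*(-26 + I*√2) = -10114 + 389*I*√2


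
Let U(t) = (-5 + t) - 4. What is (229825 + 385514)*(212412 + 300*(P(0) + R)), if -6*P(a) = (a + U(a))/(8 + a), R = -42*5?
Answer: 367894573947/4 ≈ 9.1974e+10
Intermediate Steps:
U(t) = -9 + t
R = -210
P(a) = -(-9 + 2*a)/(6*(8 + a)) (P(a) = -(a + (-9 + a))/(6*(8 + a)) = -(-9 + 2*a)/(6*(8 + a)))
(229825 + 385514)*(212412 + 300*(P(0) + R)) = (229825 + 385514)*(212412 + 300*((9 - 2*0)/(6*(8 + 0)) - 210)) = 615339*(212412 + 300*((⅙)*(9 + 0)/8 - 210)) = 615339*(212412 + 300*((⅙)*(⅛)*9 - 210)) = 615339*(212412 + 300*(3/16 - 210)) = 615339*(212412 + 300*(-3357/16)) = 615339*(212412 - 251775/4) = 615339*(597873/4) = 367894573947/4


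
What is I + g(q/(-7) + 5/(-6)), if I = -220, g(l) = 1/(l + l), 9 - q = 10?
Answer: -6401/29 ≈ -220.72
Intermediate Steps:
q = -1 (q = 9 - 1*10 = 9 - 10 = -1)
g(l) = 1/(2*l)
I + g(q/(-7) + 5/(-6)) = -220 + 1/(2*(-1/(-7) + 5/(-6))) = -220 + 1/(2*(-1*(-⅐) + 5*(-⅙))) = -220 + 1/(2*(⅐ - ⅚)) = -220 + 1/(2*(-29/42)) = -220 + (½)*(-42/29) = -220 - 21/29 = -6401/29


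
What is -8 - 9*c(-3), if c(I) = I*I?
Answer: -89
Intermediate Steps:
c(I) = I**2
-8 - 9*c(-3) = -8 - 9*(-3)**2 = -8 - 9*9 = -8 - 81 = -89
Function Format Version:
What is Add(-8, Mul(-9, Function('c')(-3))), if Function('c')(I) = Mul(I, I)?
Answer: -89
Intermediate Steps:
Function('c')(I) = Pow(I, 2)
Add(-8, Mul(-9, Function('c')(-3))) = Add(-8, Mul(-9, Pow(-3, 2))) = Add(-8, Mul(-9, 9)) = Add(-8, -81) = -89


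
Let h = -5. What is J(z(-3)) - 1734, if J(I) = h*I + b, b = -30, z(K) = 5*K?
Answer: -1689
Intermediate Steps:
J(I) = -30 - 5*I (J(I) = -5*I - 30 = -30 - 5*I)
J(z(-3)) - 1734 = (-30 - 25*(-3)) - 1734 = (-30 - 5*(-15)) - 1734 = (-30 + 75) - 1734 = 45 - 1734 = -1689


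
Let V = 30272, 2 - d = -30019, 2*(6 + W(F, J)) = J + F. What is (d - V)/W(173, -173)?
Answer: 251/6 ≈ 41.833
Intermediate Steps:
W(F, J) = -6 + F/2 + J/2 (W(F, J) = -6 + (J + F)/2 = -6 + (F + J)/2 = -6 + (F/2 + J/2) = -6 + F/2 + J/2)
d = 30021 (d = 2 - 1*(-30019) = 2 + 30019 = 30021)
(d - V)/W(173, -173) = (30021 - 1*30272)/(-6 + (½)*173 + (½)*(-173)) = (30021 - 30272)/(-6 + 173/2 - 173/2) = -251/(-6) = -251*(-⅙) = 251/6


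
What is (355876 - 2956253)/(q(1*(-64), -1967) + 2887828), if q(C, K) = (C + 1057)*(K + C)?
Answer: -2600377/871045 ≈ -2.9854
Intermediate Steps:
q(C, K) = (1057 + C)*(C + K)
(355876 - 2956253)/(q(1*(-64), -1967) + 2887828) = (355876 - 2956253)/(((1*(-64))² + 1057*(1*(-64)) + 1057*(-1967) + (1*(-64))*(-1967)) + 2887828) = -2600377/(((-64)² + 1057*(-64) - 2079119 - 64*(-1967)) + 2887828) = -2600377/((4096 - 67648 - 2079119 + 125888) + 2887828) = -2600377/(-2016783 + 2887828) = -2600377/871045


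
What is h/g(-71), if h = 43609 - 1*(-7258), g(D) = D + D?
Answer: -50867/142 ≈ -358.22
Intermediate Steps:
g(D) = 2*D
h = 50867 (h = 43609 + 7258 = 50867)
h/g(-71) = 50867/((2*(-71))) = 50867/(-142) = 50867*(-1/142) = -50867/142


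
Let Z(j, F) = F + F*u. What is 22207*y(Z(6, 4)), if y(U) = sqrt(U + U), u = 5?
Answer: 88828*sqrt(3) ≈ 1.5385e+5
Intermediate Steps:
Z(j, F) = 6*F (Z(j, F) = F + F*5 = F + 5*F = 6*F)
y(U) = sqrt(2)*sqrt(U) (y(U) = sqrt(2*U) = sqrt(2)*sqrt(U))
22207*y(Z(6, 4)) = 22207*(sqrt(2)*sqrt(6*4)) = 22207*(sqrt(2)*sqrt(24)) = 22207*(sqrt(2)*(2*sqrt(6))) = 22207*(4*sqrt(3)) = 88828*sqrt(3)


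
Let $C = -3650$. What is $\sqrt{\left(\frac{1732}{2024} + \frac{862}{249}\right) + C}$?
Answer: $\frac{i \sqrt{57873341981334}}{125994} \approx 60.38 i$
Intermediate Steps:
$\sqrt{\left(\frac{1732}{2024} + \frac{862}{249}\right) + C} = \sqrt{\left(\frac{1732}{2024} + \frac{862}{249}\right) - 3650} = \sqrt{\left(1732 \cdot \frac{1}{2024} + 862 \cdot \frac{1}{249}\right) - 3650} = \sqrt{\left(\frac{433}{506} + \frac{862}{249}\right) - 3650} = \sqrt{\frac{543989}{125994} - 3650} = \sqrt{- \frac{459334111}{125994}} = \frac{i \sqrt{57873341981334}}{125994}$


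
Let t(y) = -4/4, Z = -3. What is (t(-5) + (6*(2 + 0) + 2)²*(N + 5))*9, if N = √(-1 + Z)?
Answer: 8811 + 3528*I ≈ 8811.0 + 3528.0*I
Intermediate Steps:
t(y) = -1 (t(y) = -4*¼ = -1)
N = 2*I (N = √(-1 - 3) = √(-4) = 2*I ≈ 2.0*I)
(t(-5) + (6*(2 + 0) + 2)²*(N + 5))*9 = (-1 + (6*(2 + 0) + 2)²*(2*I + 5))*9 = (-1 + (6*2 + 2)²*(5 + 2*I))*9 = (-1 + (12 + 2)²*(5 + 2*I))*9 = (-1 + 14²*(5 + 2*I))*9 = (-1 + 196*(5 + 2*I))*9 = (-1 + (980 + 392*I))*9 = (979 + 392*I)*9 = 8811 + 3528*I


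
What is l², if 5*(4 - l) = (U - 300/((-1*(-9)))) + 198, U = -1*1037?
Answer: 7166329/225 ≈ 31850.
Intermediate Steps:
U = -1037
l = 2677/15 (l = 4 - ((-1037 - 300/((-1*(-9)))) + 198)/5 = 4 - ((-1037 - 300/9) + 198)/5 = 4 - ((-1037 - 300*⅑) + 198)/5 = 4 - ((-1037 - 100/3) + 198)/5 = 4 - (-3211/3 + 198)/5 = 4 - ⅕*(-2617/3) = 4 + 2617/15 = 2677/15 ≈ 178.47)
l² = (2677/15)² = 7166329/225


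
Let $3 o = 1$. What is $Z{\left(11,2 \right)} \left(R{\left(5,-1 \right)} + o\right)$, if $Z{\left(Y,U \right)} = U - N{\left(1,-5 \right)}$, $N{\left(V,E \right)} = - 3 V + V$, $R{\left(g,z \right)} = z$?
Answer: $- \frac{8}{3} \approx -2.6667$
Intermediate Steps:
$o = \frac{1}{3}$ ($o = \frac{1}{3} \cdot 1 = \frac{1}{3} \approx 0.33333$)
$N{\left(V,E \right)} = - 2 V$
$Z{\left(Y,U \right)} = 2 + U$ ($Z{\left(Y,U \right)} = U - \left(-2\right) 1 = U - -2 = U + 2 = 2 + U$)
$Z{\left(11,2 \right)} \left(R{\left(5,-1 \right)} + o\right) = \left(2 + 2\right) \left(-1 + \frac{1}{3}\right) = 4 \left(- \frac{2}{3}\right) = - \frac{8}{3}$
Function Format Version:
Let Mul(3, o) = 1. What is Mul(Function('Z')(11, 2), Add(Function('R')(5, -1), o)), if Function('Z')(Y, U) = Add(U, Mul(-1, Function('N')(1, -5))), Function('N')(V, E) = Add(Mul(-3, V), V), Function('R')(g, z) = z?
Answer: Rational(-8, 3) ≈ -2.6667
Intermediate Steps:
o = Rational(1, 3) (o = Mul(Rational(1, 3), 1) = Rational(1, 3) ≈ 0.33333)
Function('N')(V, E) = Mul(-2, V)
Function('Z')(Y, U) = Add(2, U) (Function('Z')(Y, U) = Add(U, Mul(-1, Mul(-2, 1))) = Add(U, Mul(-1, -2)) = Add(U, 2) = Add(2, U))
Mul(Function('Z')(11, 2), Add(Function('R')(5, -1), o)) = Mul(Add(2, 2), Add(-1, Rational(1, 3))) = Mul(4, Rational(-2, 3)) = Rational(-8, 3)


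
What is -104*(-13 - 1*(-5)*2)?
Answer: 312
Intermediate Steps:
-104*(-13 - 1*(-5)*2) = -104*(-13 + 5*2) = -104*(-13 + 10) = -104*(-3) = 312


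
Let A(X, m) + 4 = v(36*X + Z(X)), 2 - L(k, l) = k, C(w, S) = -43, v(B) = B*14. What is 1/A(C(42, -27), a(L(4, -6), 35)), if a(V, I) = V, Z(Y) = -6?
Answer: -1/21760 ≈ -4.5956e-5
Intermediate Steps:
v(B) = 14*B
L(k, l) = 2 - k
A(X, m) = -88 + 504*X (A(X, m) = -4 + 14*(36*X - 6) = -4 + 14*(-6 + 36*X) = -4 + (-84 + 504*X) = -88 + 504*X)
1/A(C(42, -27), a(L(4, -6), 35)) = 1/(-88 + 504*(-43)) = 1/(-88 - 21672) = 1/(-21760) = -1/21760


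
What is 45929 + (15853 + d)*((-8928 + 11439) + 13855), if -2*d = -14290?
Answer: 376431197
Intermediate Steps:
d = 7145 (d = -½*(-14290) = 7145)
45929 + (15853 + d)*((-8928 + 11439) + 13855) = 45929 + (15853 + 7145)*((-8928 + 11439) + 13855) = 45929 + 22998*(2511 + 13855) = 45929 + 22998*16366 = 45929 + 376385268 = 376431197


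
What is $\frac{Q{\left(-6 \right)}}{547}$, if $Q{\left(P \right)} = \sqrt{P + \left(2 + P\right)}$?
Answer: $\frac{i \sqrt{10}}{547} \approx 0.0057811 i$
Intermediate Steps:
$Q{\left(P \right)} = \sqrt{2 + 2 P}$
$\frac{Q{\left(-6 \right)}}{547} = \frac{\sqrt{2 + 2 \left(-6\right)}}{547} = \sqrt{2 - 12} \cdot \frac{1}{547} = \sqrt{-10} \cdot \frac{1}{547} = i \sqrt{10} \cdot \frac{1}{547} = \frac{i \sqrt{10}}{547}$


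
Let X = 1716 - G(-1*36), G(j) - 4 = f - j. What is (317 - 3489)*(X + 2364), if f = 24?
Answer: -12738752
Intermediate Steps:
G(j) = 28 - j (G(j) = 4 + (24 - j) = 28 - j)
X = 1652 (X = 1716 - (28 - (-1)*36) = 1716 - (28 - 1*(-36)) = 1716 - (28 + 36) = 1716 - 1*64 = 1716 - 64 = 1652)
(317 - 3489)*(X + 2364) = (317 - 3489)*(1652 + 2364) = -3172*4016 = -12738752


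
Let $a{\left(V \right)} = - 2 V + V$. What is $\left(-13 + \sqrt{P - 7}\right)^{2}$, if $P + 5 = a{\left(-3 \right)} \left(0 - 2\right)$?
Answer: $151 - 78 i \sqrt{2} \approx 151.0 - 110.31 i$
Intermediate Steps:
$a{\left(V \right)} = - V$
$P = -11$ ($P = -5 + \left(-1\right) \left(-3\right) \left(0 - 2\right) = -5 + 3 \left(-2\right) = -5 - 6 = -11$)
$\left(-13 + \sqrt{P - 7}\right)^{2} = \left(-13 + \sqrt{-11 - 7}\right)^{2} = \left(-13 + \sqrt{-18}\right)^{2} = \left(-13 + 3 i \sqrt{2}\right)^{2}$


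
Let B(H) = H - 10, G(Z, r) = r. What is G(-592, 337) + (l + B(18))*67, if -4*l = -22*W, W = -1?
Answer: 1009/2 ≈ 504.50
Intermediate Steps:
B(H) = -10 + H
l = -11/2 (l = -(-11)*(-1)/2 = -¼*22 = -11/2 ≈ -5.5000)
G(-592, 337) + (l + B(18))*67 = 337 + (-11/2 + (-10 + 18))*67 = 337 + (-11/2 + 8)*67 = 337 + (5/2)*67 = 337 + 335/2 = 1009/2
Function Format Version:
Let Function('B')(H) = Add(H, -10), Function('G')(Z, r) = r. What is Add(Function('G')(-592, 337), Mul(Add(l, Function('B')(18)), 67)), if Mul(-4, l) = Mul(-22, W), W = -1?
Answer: Rational(1009, 2) ≈ 504.50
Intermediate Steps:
Function('B')(H) = Add(-10, H)
l = Rational(-11, 2) (l = Mul(Rational(-1, 4), Mul(-22, -1)) = Mul(Rational(-1, 4), 22) = Rational(-11, 2) ≈ -5.5000)
Add(Function('G')(-592, 337), Mul(Add(l, Function('B')(18)), 67)) = Add(337, Mul(Add(Rational(-11, 2), Add(-10, 18)), 67)) = Add(337, Mul(Add(Rational(-11, 2), 8), 67)) = Add(337, Mul(Rational(5, 2), 67)) = Add(337, Rational(335, 2)) = Rational(1009, 2)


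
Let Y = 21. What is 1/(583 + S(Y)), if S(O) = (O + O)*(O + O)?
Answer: 1/2347 ≈ 0.00042608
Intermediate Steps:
S(O) = 4*O² (S(O) = (2*O)*(2*O) = 4*O²)
1/(583 + S(Y)) = 1/(583 + 4*21²) = 1/(583 + 4*441) = 1/(583 + 1764) = 1/2347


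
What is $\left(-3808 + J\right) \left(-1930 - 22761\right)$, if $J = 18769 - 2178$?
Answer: $-315625053$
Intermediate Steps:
$J = 16591$ ($J = 18769 - 2178 = 16591$)
$\left(-3808 + J\right) \left(-1930 - 22761\right) = \left(-3808 + 16591\right) \left(-1930 - 22761\right) = 12783 \left(-24691\right) = -315625053$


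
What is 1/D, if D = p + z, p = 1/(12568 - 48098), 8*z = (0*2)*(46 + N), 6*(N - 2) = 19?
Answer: -35530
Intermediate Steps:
N = 31/6 (N = 2 + (1/6)*19 = 2 + 19/6 = 31/6 ≈ 5.1667)
z = 0 (z = ((0*2)*(46 + 31/6))/8 = (0*(307/6))/8 = (1/8)*0 = 0)
p = -1/35530 (p = 1/(-35530) = -1/35530 ≈ -2.8145e-5)
D = -1/35530 (D = -1/35530 + 0 = -1/35530 ≈ -2.8145e-5)
1/D = 1/(-1/35530) = -35530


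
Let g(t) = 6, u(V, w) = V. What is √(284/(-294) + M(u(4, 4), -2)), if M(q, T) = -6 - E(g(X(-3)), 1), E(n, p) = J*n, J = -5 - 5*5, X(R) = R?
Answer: 2*√19077/21 ≈ 13.154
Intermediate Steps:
J = -30 (J = -5 - 25 = -30)
E(n, p) = -30*n
M(q, T) = 174 (M(q, T) = -6 - (-30)*6 = -6 - 1*(-180) = -6 + 180 = 174)
√(284/(-294) + M(u(4, 4), -2)) = √(284/(-294) + 174) = √(284*(-1/294) + 174) = √(-142/147 + 174) = √(25436/147) = 2*√19077/21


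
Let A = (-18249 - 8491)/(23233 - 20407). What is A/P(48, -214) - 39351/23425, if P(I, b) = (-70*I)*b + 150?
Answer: -3998940815222/2380484738475 ≈ -1.6799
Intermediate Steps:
P(I, b) = 150 - 70*I*b (P(I, b) = -70*I*b + 150 = 150 - 70*I*b)
A = -13370/1413 (A = -26740/2826 = -26740*1/2826 = -13370/1413 ≈ -9.4621)
A/P(48, -214) - 39351/23425 = -13370/(1413*(150 - 70*48*(-214))) - 39351/23425 = -13370/(1413*(150 + 719040)) - 39351*1/23425 = -13370/1413/719190 - 39351/23425 = -13370/1413*1/719190 - 39351/23425 = -1337/101621547 - 39351/23425 = -3998940815222/2380484738475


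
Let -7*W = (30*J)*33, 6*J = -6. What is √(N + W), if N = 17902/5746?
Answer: √345924313/1547 ≈ 12.023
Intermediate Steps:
J = -1 (J = (⅙)*(-6) = -1)
W = 990/7 (W = -30*(-1)*33/7 = -(-30)*33/7 = -⅐*(-990) = 990/7 ≈ 141.43)
N = 8951/2873 (N = 17902*(1/5746) = 8951/2873 ≈ 3.1156)
√(N + W) = √(8951/2873 + 990/7) = √(2906927/20111) = √345924313/1547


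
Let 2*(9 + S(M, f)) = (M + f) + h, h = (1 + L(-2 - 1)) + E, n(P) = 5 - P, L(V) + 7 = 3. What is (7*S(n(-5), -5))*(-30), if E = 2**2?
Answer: 1260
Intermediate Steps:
L(V) = -4 (L(V) = -7 + 3 = -4)
E = 4
h = 1 (h = (1 - 4) + 4 = -3 + 4 = 1)
S(M, f) = -17/2 + M/2 + f/2 (S(M, f) = -9 + ((M + f) + 1)/2 = -9 + (1 + M + f)/2 = -9 + (1/2 + M/2 + f/2) = -17/2 + M/2 + f/2)
(7*S(n(-5), -5))*(-30) = (7*(-17/2 + (5 - 1*(-5))/2 + (1/2)*(-5)))*(-30) = (7*(-17/2 + (5 + 5)/2 - 5/2))*(-30) = (7*(-17/2 + (1/2)*10 - 5/2))*(-30) = (7*(-17/2 + 5 - 5/2))*(-30) = (7*(-6))*(-30) = -42*(-30) = 1260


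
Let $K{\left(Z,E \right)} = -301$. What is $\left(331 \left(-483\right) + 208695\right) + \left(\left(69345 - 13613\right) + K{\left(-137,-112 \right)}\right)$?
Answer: $104253$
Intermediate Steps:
$\left(331 \left(-483\right) + 208695\right) + \left(\left(69345 - 13613\right) + K{\left(-137,-112 \right)}\right) = \left(331 \left(-483\right) + 208695\right) + \left(\left(69345 - 13613\right) - 301\right) = \left(-159873 + 208695\right) + \left(55732 - 301\right) = 48822 + 55431 = 104253$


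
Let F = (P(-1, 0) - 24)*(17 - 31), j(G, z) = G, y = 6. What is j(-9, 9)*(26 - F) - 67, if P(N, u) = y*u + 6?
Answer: 1967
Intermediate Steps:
P(N, u) = 6 + 6*u (P(N, u) = 6*u + 6 = 6 + 6*u)
F = 252 (F = ((6 + 6*0) - 24)*(17 - 31) = ((6 + 0) - 24)*(-14) = (6 - 24)*(-14) = -18*(-14) = 252)
j(-9, 9)*(26 - F) - 67 = -9*(26 - 1*252) - 67 = -9*(26 - 252) - 67 = -9*(-226) - 67 = 2034 - 67 = 1967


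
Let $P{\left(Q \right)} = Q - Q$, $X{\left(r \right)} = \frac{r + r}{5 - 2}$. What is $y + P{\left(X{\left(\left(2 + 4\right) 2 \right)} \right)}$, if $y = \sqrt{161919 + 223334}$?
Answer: $\sqrt{385253} \approx 620.69$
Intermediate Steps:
$X{\left(r \right)} = \frac{2 r}{3}$
$y = \sqrt{385253} \approx 620.69$
$P{\left(Q \right)} = 0$
$y + P{\left(X{\left(\left(2 + 4\right) 2 \right)} \right)} = \sqrt{385253} + 0 = \sqrt{385253}$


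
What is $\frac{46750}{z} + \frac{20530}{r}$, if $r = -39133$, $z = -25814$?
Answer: $- \frac{1179714585}{505089631} \approx -2.3357$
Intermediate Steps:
$\frac{46750}{z} + \frac{20530}{r} = \frac{46750}{-25814} + \frac{20530}{-39133} = 46750 \left(- \frac{1}{25814}\right) + 20530 \left(- \frac{1}{39133}\right) = - \frac{23375}{12907} - \frac{20530}{39133} = - \frac{1179714585}{505089631}$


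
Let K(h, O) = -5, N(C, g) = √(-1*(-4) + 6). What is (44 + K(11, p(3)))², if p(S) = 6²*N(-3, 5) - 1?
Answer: 1521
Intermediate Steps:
N(C, g) = √10 (N(C, g) = √(4 + 6) = √10)
p(S) = -1 + 36*√10 (p(S) = 6²*√10 - 1 = 36*√10 - 1 = -1 + 36*√10)
(44 + K(11, p(3)))² = (44 - 5)² = 39² = 1521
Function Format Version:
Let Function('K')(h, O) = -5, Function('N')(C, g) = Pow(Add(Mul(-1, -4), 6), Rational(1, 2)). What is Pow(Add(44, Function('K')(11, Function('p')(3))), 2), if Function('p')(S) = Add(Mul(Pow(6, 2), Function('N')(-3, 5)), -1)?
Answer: 1521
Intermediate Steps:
Function('N')(C, g) = Pow(10, Rational(1, 2)) (Function('N')(C, g) = Pow(Add(4, 6), Rational(1, 2)) = Pow(10, Rational(1, 2)))
Function('p')(S) = Add(-1, Mul(36, Pow(10, Rational(1, 2)))) (Function('p')(S) = Add(Mul(Pow(6, 2), Pow(10, Rational(1, 2))), -1) = Add(Mul(36, Pow(10, Rational(1, 2))), -1) = Add(-1, Mul(36, Pow(10, Rational(1, 2)))))
Pow(Add(44, Function('K')(11, Function('p')(3))), 2) = Pow(Add(44, -5), 2) = Pow(39, 2) = 1521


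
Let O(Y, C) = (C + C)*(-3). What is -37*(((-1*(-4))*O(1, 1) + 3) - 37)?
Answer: 2146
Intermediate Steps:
O(Y, C) = -6*C (O(Y, C) = (2*C)*(-3) = -6*C)
-37*(((-1*(-4))*O(1, 1) + 3) - 37) = -37*(((-1*(-4))*(-6*1) + 3) - 37) = -37*((4*(-6) + 3) - 37) = -37*((-24 + 3) - 37) = -37*(-21 - 37) = -37*(-58) = 2146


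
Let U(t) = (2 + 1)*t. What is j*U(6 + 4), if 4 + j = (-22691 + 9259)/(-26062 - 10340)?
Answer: -660880/6067 ≈ -108.93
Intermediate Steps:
j = -66088/18201 (j = -4 + (-22691 + 9259)/(-26062 - 10340) = -4 - 13432/(-36402) = -4 - 13432*(-1/36402) = -4 + 6716/18201 = -66088/18201 ≈ -3.6310)
U(t) = 3*t
j*U(6 + 4) = -66088*(6 + 4)/6067 = -66088*10/6067 = -66088/18201*30 = -660880/6067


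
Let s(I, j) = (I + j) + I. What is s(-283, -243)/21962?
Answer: -809/21962 ≈ -0.036836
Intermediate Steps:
s(I, j) = j + 2*I
s(-283, -243)/21962 = (-243 + 2*(-283))/21962 = (-243 - 566)*(1/21962) = -809*1/21962 = -809/21962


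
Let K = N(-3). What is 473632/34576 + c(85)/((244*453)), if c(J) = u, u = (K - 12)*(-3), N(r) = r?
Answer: 1090688503/79619884 ≈ 13.699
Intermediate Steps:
K = -3
u = 45 (u = (-3 - 12)*(-3) = -15*(-3) = 45)
c(J) = 45
473632/34576 + c(85)/((244*453)) = 473632/34576 + 45/((244*453)) = 473632*(1/34576) + 45/110532 = 29602/2161 + 45*(1/110532) = 29602/2161 + 15/36844 = 1090688503/79619884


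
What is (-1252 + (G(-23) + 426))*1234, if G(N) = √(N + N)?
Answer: -1019284 + 1234*I*√46 ≈ -1.0193e+6 + 8369.4*I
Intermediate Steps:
G(N) = √2*√N (G(N) = √(2*N) = √2*√N)
(-1252 + (G(-23) + 426))*1234 = (-1252 + (√2*√(-23) + 426))*1234 = (-1252 + (√2*(I*√23) + 426))*1234 = (-1252 + (I*√46 + 426))*1234 = (-1252 + (426 + I*√46))*1234 = (-826 + I*√46)*1234 = -1019284 + 1234*I*√46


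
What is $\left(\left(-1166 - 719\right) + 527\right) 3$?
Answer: $-4074$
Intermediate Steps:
$\left(\left(-1166 - 719\right) + 527\right) 3 = \left(-1885 + 527\right) 3 = \left(-1358\right) 3 = -4074$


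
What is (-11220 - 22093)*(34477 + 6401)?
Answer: -1361768814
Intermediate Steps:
(-11220 - 22093)*(34477 + 6401) = -33313*40878 = -1361768814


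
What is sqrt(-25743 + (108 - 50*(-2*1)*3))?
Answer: 3*I*sqrt(2815) ≈ 159.17*I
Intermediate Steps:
sqrt(-25743 + (108 - 50*(-2*1)*3)) = sqrt(-25743 + (108 - (-100)*3)) = sqrt(-25743 + (108 - 50*(-6))) = sqrt(-25743 + (108 + 300)) = sqrt(-25743 + 408) = sqrt(-25335) = 3*I*sqrt(2815)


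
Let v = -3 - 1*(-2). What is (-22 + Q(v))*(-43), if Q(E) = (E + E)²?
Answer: 774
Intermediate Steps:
v = -1 (v = -3 + 2 = -1)
Q(E) = 4*E² (Q(E) = (2*E)² = 4*E²)
(-22 + Q(v))*(-43) = (-22 + 4*(-1)²)*(-43) = (-22 + 4*1)*(-43) = (-22 + 4)*(-43) = -18*(-43) = 774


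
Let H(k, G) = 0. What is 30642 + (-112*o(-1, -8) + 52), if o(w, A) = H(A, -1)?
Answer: 30694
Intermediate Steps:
o(w, A) = 0
30642 + (-112*o(-1, -8) + 52) = 30642 + (-112*0 + 52) = 30642 + (0 + 52) = 30642 + 52 = 30694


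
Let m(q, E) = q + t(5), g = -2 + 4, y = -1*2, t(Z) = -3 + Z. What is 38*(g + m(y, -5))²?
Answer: 152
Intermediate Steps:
y = -2
g = 2
m(q, E) = 2 + q (m(q, E) = q + (-3 + 5) = q + 2 = 2 + q)
38*(g + m(y, -5))² = 38*(2 + (2 - 2))² = 38*(2 + 0)² = 38*2² = 38*4 = 152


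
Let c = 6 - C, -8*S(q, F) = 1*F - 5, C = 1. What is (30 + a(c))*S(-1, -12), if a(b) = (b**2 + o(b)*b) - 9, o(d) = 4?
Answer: 561/4 ≈ 140.25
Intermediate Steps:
S(q, F) = 5/8 - F/8 (S(q, F) = -(1*F - 5)/8 = -(F - 5)/8 = -(-5 + F)/8 = 5/8 - F/8)
c = 5 (c = 6 - 1*1 = 6 - 1 = 5)
a(b) = -9 + b**2 + 4*b (a(b) = (b**2 + 4*b) - 9 = -9 + b**2 + 4*b)
(30 + a(c))*S(-1, -12) = (30 + (-9 + 5**2 + 4*5))*(5/8 - 1/8*(-12)) = (30 + (-9 + 25 + 20))*(5/8 + 3/2) = (30 + 36)*(17/8) = 66*(17/8) = 561/4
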